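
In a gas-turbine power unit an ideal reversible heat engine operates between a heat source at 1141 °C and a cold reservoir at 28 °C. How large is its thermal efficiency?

η ≈ 0.787

T_H = 1141 °C → 1141 + 273.15 = 1414.15 K.
T_C = 28 °C → 28 + 273.15 = 301.15 K.
Carnot efficiency: η = 1 − T_C/T_H = 1 − 301.15/1414.15 = 0.787.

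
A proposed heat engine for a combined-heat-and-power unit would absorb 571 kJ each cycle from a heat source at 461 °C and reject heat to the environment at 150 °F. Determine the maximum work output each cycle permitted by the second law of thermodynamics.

W_max ≈ 308 kJ

T_H = 461 °C → 461 + 273.15 = 734.15 K.
T_C = 150 °F → (150 − 32) × 5/9 = 65.56 °C = 338.71 K.
No engine can exceed the Carnot limit: η_max = 1 − T_C/T_H = 1 − 338.71/734.15 = 0.5386.
W_max = η_max · Q_H = 0.5386 × 571 = 308 kJ.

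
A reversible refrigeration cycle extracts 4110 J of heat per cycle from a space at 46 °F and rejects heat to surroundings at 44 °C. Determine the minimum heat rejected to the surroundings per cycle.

T_H = 44 °C → 44 + 273.15 = 317.15 K.
T_C = 46 °F → (46 − 32) × 5/9 = 7.78 °C = 280.93 K.
For a reversible cycle Q_H/Q_C = T_H/T_C, so Q_H = Q_C·T_H/T_C = 4110 × 317.15/280.93 = 4640 J.

Q_H ≈ 4640 J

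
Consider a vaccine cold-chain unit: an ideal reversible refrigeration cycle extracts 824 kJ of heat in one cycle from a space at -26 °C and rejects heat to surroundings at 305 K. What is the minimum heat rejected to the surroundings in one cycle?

Q_H ≈ 1020 kJ

T_C = -26 °C → -26 + 273.15 = 247.15 K.
For a reversible cycle Q_H/Q_C = T_H/T_C, so Q_H = Q_C·T_H/T_C = 824 × 305.00/247.15 = 1020 kJ.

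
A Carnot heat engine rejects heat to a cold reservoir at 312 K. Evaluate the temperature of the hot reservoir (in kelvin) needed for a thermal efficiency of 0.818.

From η = 1 − T_C/T_H, solving for T_H gives T_H = T_C/(1 − η) = 312.00/(1 − 0.818) = 1710 K.

T_H ≈ 1710 K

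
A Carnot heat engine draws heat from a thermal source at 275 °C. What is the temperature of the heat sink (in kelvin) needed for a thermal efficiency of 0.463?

T_C ≈ 294 K

T_H = 275 °C → 275 + 273.15 = 548.15 K.
From η = 1 − T_C/T_H, T_C = T_H·(1 − η) = 548.15 × (1 − 0.463) = 294 K.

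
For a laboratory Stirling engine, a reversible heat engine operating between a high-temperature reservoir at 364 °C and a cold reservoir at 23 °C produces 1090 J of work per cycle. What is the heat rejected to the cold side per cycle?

Q_C ≈ 947 J

T_H = 364 °C → 364 + 273.15 = 637.15 K.
T_C = 23 °C → 23 + 273.15 = 296.15 K.
Since the cycle is reversible, η = 1 − T_C/T_H = 1 − 296.15/637.15 = 0.5352.
Since Q_C/Q_H = T_C/T_H and Q_H = W/η, Q_C = W·T_C/(T_H − T_C) = 1090 × 296.15/341.00 = 947 J.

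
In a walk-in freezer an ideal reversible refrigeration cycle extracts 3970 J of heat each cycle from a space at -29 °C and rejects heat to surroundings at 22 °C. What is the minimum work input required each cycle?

W_in ≈ 829.3 J

T_H = 22 °C → 22 + 273.15 = 295.15 K.
T_C = -29 °C → -29 + 273.15 = 244.15 K.
For a reversible refrigerator, COP_R = T_C/(T_H − T_C) = 244.15/51.00 = 4.7873.
W = Q_C/COP_R = 3970/4.7873 = 829.3 J.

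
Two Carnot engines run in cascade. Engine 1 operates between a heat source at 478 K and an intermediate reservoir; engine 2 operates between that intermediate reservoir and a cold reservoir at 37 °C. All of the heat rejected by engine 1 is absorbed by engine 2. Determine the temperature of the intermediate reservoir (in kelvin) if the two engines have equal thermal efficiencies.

T_m ≈ 385 K

T_C = 37 °C → 37 + 273.15 = 310.15 K.
Equal efficiencies require 1 − T_m/T_H = 1 − T_C/T_m, i.e. T_m/T_H = T_C/T_m, so T_m = √(T_H·T_C) = √(478.00 × 310.15) = 385 K.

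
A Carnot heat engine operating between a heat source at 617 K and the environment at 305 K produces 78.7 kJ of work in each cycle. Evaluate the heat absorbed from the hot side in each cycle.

η_rev = 1 − T_C/T_H = 1 − 305.00/617.00 = 0.5057.
Q_H = W/η = 78.7/0.5057 = 156 kJ.

Q_H ≈ 156 kJ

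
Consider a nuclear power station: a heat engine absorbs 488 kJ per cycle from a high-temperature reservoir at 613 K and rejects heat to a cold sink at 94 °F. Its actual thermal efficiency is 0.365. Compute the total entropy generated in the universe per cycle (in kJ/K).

ΔS_univ ≈ 0.211 kJ/K

T_C = 94 °F → (94 − 32) × 5/9 = 34.44 °C = 307.59 K.
W = η·Q_H = 0.365 × 488 = 178.1 kJ, so Q_C = Q_H − W = 309.9 kJ.
The hot reservoir loses entropy Q_H/T_H = 488/613.00 = 0.7961 kJ/K; the cold reservoir gains Q_C/T_C = 309.9/307.59 = 1.007 kJ/K.
ΔS_univ = −Q_H/T_H + Q_C/T_C = 0.211 kJ/K (> 0, since η = 0.365 < η_Carnot = 0.498).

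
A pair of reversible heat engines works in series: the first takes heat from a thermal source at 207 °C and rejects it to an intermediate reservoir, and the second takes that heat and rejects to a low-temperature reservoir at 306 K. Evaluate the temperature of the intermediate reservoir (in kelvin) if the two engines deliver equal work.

T_m ≈ 393 K

T_H = 207 °C → 207 + 273.15 = 480.15 K.
For reversible stages Q_m = Q_H·(T_m/T_H). Setting W₁ = Q_H(1 − T_m/T_H) equal to W₂ = Q_m(1 − T_C/T_m) = Q_H·(T_m − T_C)/T_H gives T_H − T_m = T_m − T_C, so T_m = (T_H + T_C)/2 = (480.15 + 306.00)/2 = 393 K.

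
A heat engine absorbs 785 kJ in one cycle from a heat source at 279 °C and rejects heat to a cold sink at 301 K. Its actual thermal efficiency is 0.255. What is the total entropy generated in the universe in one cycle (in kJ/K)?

ΔS_univ ≈ 0.521 kJ/K

T_H = 279 °C → 279 + 273.15 = 552.15 K.
W = η·Q_H = 0.255 × 785 = 200.2 kJ, so Q_C = Q_H − W = 584.8 kJ.
Entropy balance on the reservoirs: −Q_H/T_H = -1.422 kJ/K, +Q_C/T_C = 1.943 kJ/K.
ΔS_univ = −Q_H/T_H + Q_C/T_C = 0.521 kJ/K (> 0, since η = 0.255 < η_Carnot = 0.455).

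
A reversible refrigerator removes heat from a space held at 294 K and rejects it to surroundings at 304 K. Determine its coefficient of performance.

The reversible coefficient of performance is COP_R = T_C/(T_H − T_C) = 294.00/(304.00 − 294.00) = 29.4.

COP_R ≈ 29.4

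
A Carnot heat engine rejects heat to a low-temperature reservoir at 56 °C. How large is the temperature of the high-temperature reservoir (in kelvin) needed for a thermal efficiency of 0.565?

T_H ≈ 757 K

T_C = 56 °C → 56 + 273.15 = 329.15 K.
From η = 1 − T_C/T_H, solving for T_H gives T_H = T_C/(1 − η) = 329.15/(1 − 0.565) = 757 K.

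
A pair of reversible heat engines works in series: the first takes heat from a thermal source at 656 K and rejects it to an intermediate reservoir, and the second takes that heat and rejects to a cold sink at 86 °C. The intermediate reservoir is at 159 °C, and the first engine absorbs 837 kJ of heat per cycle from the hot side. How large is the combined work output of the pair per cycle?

T_C = 86 °C → 86 + 273.15 = 359.15 K.
Two reversible stages in series are equivalent to a single Carnot engine between T_H and T_C, so η_total = 1 − T_C/T_H = 1 − 359.15/656.00 = 0.4525.
W_total = η_total · Q_H = 0.4525 × 837 = 378.8 kJ.

W_total ≈ 378.8 kJ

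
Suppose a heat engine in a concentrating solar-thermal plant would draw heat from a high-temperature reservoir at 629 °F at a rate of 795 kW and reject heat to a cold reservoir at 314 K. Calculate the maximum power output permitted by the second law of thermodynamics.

Ẇ_max ≈ 382 kW

T_H = 629 °F → (629 − 32) × 5/9 = 331.67 °C = 604.82 K.
By the Carnot theorem, η_max = 1 − T_C/T_H = 1 − 314.00/604.82 = 0.4808.
W_max = η_max · Q_H = 0.4808 × 795 = 382 kW.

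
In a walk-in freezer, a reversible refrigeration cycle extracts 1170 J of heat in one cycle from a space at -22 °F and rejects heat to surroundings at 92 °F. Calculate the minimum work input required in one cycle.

T_H = 92 °F → (92 − 32) × 5/9 = 33.33 °C = 306.48 K.
T_C = -22 °F → (-22 − 32) × 5/9 = -30.00 °C = 243.15 K.
The reversible coefficient of performance is COP_R = T_C/(T_H − T_C) = 243.15/63.33 = 3.8392.
W = Q_C/COP_R = 1170/3.8392 = 304.8 J.

W_in ≈ 304.8 J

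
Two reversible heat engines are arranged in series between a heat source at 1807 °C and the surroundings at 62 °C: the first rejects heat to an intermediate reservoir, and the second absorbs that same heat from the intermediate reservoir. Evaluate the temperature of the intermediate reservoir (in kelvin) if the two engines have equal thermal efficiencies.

T_H = 1807 °C → 1807 + 273.15 = 2080.15 K.
T_C = 62 °C → 62 + 273.15 = 335.15 K.
Equal efficiencies require 1 − T_m/T_H = 1 − T_C/T_m, i.e. T_m/T_H = T_C/T_m, so T_m = √(T_H·T_C) = √(2080.15 × 335.15) = 835 K.

T_m ≈ 835 K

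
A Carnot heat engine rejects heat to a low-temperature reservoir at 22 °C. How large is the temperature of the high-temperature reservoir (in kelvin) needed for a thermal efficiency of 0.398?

T_C = 22 °C → 22 + 273.15 = 295.15 K.
From η = 1 − T_C/T_H, solving for T_H gives T_H = T_C/(1 − η) = 295.15/(1 − 0.398) = 490.3 K.

T_H ≈ 490.3 K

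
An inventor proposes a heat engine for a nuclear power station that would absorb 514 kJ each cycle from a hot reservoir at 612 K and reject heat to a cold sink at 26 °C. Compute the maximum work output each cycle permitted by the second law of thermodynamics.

W_max ≈ 263 kJ

T_C = 26 °C → 26 + 273.15 = 299.15 K.
By the Carnot theorem, η_max = 1 − T_C/T_H = 1 − 299.15/612.00 = 0.5112.
W_max = η_max · Q_H = 0.5112 × 514 = 263 kJ.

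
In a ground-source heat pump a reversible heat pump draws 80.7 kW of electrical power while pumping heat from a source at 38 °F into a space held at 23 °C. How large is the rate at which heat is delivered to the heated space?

Q̇_H ≈ 1215 kW

T_H = 23 °C → 23 + 273.15 = 296.15 K.
T_C = 38 °F → (38 − 32) × 5/9 = 3.33 °C = 276.48 K.
COP_HP = T_H/(T_H − T_C) = 296.15/19.67 = 15.0585.
Q_H = COP_HP · W = 15.0585 × 80.7 = 1215 kW.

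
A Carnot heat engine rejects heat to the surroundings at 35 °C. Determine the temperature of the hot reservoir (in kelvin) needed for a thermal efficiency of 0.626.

T_C = 35 °C → 35 + 273.15 = 308.15 K.
From η = 1 − T_C/T_H, solving for T_H gives T_H = T_C/(1 − η) = 308.15/(1 − 0.626) = 824 K.

T_H ≈ 824 K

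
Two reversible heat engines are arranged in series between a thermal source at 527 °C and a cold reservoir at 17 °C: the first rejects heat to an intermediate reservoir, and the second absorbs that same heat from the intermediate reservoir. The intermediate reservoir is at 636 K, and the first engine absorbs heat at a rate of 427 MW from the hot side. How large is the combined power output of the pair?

Ẇ_total ≈ 272 MW

T_H = 527 °C → 527 + 273.15 = 800.15 K.
T_C = 17 °C → 17 + 273.15 = 290.15 K.
Two reversible stages in series are equivalent to a single Carnot engine between T_H and T_C, so η_total = 1 − T_C/T_H = 1 − 290.15/800.15 = 0.6374.
W_total = η_total · Q_H = 0.6374 × 427 = 272 MW.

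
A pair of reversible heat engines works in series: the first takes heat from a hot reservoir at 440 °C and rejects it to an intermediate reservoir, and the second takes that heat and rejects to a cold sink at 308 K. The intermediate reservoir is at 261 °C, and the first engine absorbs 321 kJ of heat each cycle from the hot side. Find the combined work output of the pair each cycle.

T_H = 440 °C → 440 + 273.15 = 713.15 K.
Two reversible stages in series are equivalent to a single Carnot engine between T_H and T_C, so η_total = 1 − T_C/T_H = 1 − 308.00/713.15 = 0.5681.
W_total = η_total · Q_H = 0.5681 × 321 = 182 kJ.

W_total ≈ 182 kJ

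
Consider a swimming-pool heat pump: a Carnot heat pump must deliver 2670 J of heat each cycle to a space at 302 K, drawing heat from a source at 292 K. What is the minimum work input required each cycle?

W_in ≈ 88.4 J

For a reversible heat pump, COP_HP = T_H/(T_H − T_C) = 302.00/10.00 = 30.2000.
W = Q_H/COP_HP = 2670/30.2000 = 88.4 J.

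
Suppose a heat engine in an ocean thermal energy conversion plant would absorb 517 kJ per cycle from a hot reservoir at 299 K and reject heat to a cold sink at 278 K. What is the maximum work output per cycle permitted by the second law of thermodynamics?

The upper bound on efficiency is η_max = 1 − T_C/T_H = 1 − 278.00/299.00 = 0.0702.
W_max = η_max · Q_H = 0.0702 × 517 = 36.3 kJ.

W_max ≈ 36.3 kJ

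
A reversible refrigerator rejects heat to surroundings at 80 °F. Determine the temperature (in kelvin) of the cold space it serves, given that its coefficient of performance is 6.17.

T_C ≈ 258.0 K

T_H = 80 °F → (80 − 32) × 5/9 = 26.67 °C = 299.82 K.
COP_R = T_C/(T_H − T_C) ⇒ T_C = T_H·COP_R/(1 + COP_R) = 299.82 × 6.17/(1 + 6.17) = 258.0 K.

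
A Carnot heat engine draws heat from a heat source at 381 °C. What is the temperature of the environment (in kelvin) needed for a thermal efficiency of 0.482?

T_H = 381 °C → 381 + 273.15 = 654.15 K.
From η = 1 − T_C/T_H, T_C = T_H·(1 − η) = 654.15 × (1 − 0.482) = 339 K.

T_C ≈ 339 K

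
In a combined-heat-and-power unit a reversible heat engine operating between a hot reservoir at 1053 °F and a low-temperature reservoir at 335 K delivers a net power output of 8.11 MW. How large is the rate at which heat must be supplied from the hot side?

Q̇_H ≈ 13.5 MW

T_H = 1053 °F → (1053 − 32) × 5/9 = 567.22 °C = 840.37 K.
For a reversible engine, η = 1 − T_C/T_H = 1 − 335.00/840.37 = 0.6014.
Q_H = W/η = 8.11/0.6014 = 13.5 MW.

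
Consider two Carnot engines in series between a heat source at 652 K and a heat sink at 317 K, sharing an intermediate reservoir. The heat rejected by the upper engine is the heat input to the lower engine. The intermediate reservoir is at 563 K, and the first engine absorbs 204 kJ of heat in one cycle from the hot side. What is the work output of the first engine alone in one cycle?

W₁ ≈ 27.8 kJ

First-stage efficiency η₁ = 1 − T_m/T_H = 1 − 563.00/652.00 = 0.1365.
W₁ = η₁·Q_H = 0.1365 × 204 = 27.8 kJ.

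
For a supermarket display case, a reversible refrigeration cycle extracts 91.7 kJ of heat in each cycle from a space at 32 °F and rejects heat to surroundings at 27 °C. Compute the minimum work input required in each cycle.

W_in ≈ 9.064 kJ

T_H = 27 °C → 27 + 273.15 = 300.15 K.
T_C = 32 °F → (32 − 32) × 5/9 = 0.00 °C = 273.15 K.
COP_R = T_C/(T_H − T_C) = 273.15/27.00 = 10.1167.
W = Q_C/COP_R = 91.7/10.1167 = 9.064 kJ.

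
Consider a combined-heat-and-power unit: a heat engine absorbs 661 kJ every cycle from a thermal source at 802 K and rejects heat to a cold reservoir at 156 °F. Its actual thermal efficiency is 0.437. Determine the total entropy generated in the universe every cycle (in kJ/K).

T_C = 156 °F → (156 − 32) × 5/9 = 68.89 °C = 342.04 K.
W = η·Q_H = 0.437 × 661 = 288.9 kJ, so Q_C = Q_H − W = 372.1 kJ.
Reservoir entropy changes: ΔS_H = −Q_H/T_H = −661/802.00 = -0.8242 kJ/K and ΔS_C = +Q_C/T_C = 372.1/342.04 = 1.088 kJ/K.
ΔS_univ = −Q_H/T_H + Q_C/T_C = 0.264 kJ/K (> 0, since η = 0.437 < η_Carnot = 0.574).

ΔS_univ ≈ 0.264 kJ/K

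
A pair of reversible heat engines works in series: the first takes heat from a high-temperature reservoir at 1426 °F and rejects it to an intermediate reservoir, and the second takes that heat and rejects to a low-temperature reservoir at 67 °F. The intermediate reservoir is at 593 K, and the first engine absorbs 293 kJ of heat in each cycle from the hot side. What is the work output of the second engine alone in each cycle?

T_H = 1426 °F → (1426 − 32) × 5/9 = 774.44 °C = 1047.59 K.
T_C = 67 °F → (67 − 32) × 5/9 = 19.44 °C = 292.59 K.
Heat entering the second stage: Q_m = Q_H·(T_m/T_H) = 293 × 593.00/1047.59 = 166 kJ.
Second-stage efficiency η₂ = 1 − T_C/T_m = 1 − 292.59/593.00 = 0.5066, so W₂ = η₂·Q_m = 84.0 kJ.

W₂ ≈ 84.0 kJ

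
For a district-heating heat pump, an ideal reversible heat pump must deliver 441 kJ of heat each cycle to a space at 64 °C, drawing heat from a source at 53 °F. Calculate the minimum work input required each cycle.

T_H = 64 °C → 64 + 273.15 = 337.15 K.
T_C = 53 °F → (53 − 32) × 5/9 = 11.67 °C = 284.82 K.
The Carnot heat-pump COP is COP_HP = T_H/(T_H − T_C) = 337.15/52.33 = 6.4424.
W = Q_H/COP_HP = 441/6.4424 = 68.45 kJ.

W_in ≈ 68.45 kJ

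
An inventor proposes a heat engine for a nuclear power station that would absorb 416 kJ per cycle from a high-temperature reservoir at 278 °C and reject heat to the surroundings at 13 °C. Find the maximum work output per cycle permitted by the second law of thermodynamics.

T_H = 278 °C → 278 + 273.15 = 551.15 K.
T_C = 13 °C → 13 + 273.15 = 286.15 K.
The second-law ceiling is the Carnot efficiency, η_max = 1 − T_C/T_H = 1 − 286.15/551.15 = 0.4808.
W_max = η_max · Q_H = 0.4808 × 416 = 200.0 kJ.

W_max ≈ 200.0 kJ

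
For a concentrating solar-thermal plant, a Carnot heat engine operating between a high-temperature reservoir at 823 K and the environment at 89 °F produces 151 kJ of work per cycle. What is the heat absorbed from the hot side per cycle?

T_C = 89 °F → (89 − 32) × 5/9 = 31.67 °C = 304.82 K.
The Carnot efficiency is η = 1 − T_C/T_H = 1 − 304.82/823.00 = 0.6296.
Q_H = W/η = 151/0.6296 = 239.8 kJ.

Q_H ≈ 239.8 kJ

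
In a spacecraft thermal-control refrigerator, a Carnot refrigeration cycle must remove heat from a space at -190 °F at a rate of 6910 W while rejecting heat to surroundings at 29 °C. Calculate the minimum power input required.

Ẇ_in ≈ 7030 W

T_H = 29 °C → 29 + 273.15 = 302.15 K.
T_C = -190 °F → (-190 − 32) × 5/9 = -123.33 °C = 149.82 K.
Carnot COP: COP_R = T_C/(T_H − T_C) = 149.82/152.33 = 0.9835.
W = Q_C/COP_R = 6910/0.9835 = 7030 W.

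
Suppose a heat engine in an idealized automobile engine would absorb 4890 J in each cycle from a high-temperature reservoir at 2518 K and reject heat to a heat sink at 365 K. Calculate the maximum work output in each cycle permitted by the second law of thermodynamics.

No engine can exceed the Carnot limit: η_max = 1 − T_C/T_H = 1 − 365.00/2518.00 = 0.8550.
W_max = η_max · Q_H = 0.8550 × 4890 = 4180 J.

W_max ≈ 4180 J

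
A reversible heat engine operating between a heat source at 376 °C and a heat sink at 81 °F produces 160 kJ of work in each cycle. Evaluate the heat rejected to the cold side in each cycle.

T_H = 376 °C → 376 + 273.15 = 649.15 K.
T_C = 81 °F → (81 − 32) × 5/9 = 27.22 °C = 300.37 K.
Since the cycle is reversible, η = 1 − T_C/T_H = 1 − 300.37/649.15 = 0.5373.
Since Q_C/Q_H = T_C/T_H and Q_H = W/η, Q_C = W·T_C/(T_H − T_C) = 160 × 300.37/348.78 = 138 kJ.

Q_C ≈ 138 kJ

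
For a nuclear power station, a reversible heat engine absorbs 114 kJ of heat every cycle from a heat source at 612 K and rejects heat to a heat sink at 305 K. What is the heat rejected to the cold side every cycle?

Q_C ≈ 56.8 kJ

For a reversible engine, η = 1 − T_C/T_H = 1 − 305.00/612.00 = 0.5016.
For a reversible cycle Q_C/Q_H = T_C/T_H, so Q_C = 114 × 305.00/612.00 = 56.8 kJ.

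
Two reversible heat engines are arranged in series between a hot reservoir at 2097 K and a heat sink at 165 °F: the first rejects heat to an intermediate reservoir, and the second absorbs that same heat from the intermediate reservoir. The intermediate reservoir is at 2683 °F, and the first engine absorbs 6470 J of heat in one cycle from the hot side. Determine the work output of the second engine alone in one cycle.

W₂ ≈ 4316 J

T_C = 165 °F → (165 − 32) × 5/9 = 73.89 °C = 347.04 K.
T_m = 2683 °F → (2683 − 32) × 5/9 = 1472.78 °C = 1745.93 K.
Heat entering the second stage: Q_m = Q_H·(T_m/T_H) = 6470 × 1745.93/2097.00 = 5387 J.
Second-stage efficiency η₂ = 1 − T_C/T_m = 1 − 347.04/1745.93 = 0.8012, so W₂ = η₂·Q_m = 4316 J.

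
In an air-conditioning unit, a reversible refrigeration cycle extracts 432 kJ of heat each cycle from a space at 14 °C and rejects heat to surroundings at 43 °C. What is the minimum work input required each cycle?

T_H = 43 °C → 43 + 273.15 = 316.15 K.
T_C = 14 °C → 14 + 273.15 = 287.15 K.
Carnot COP: COP_R = T_C/(T_H − T_C) = 287.15/29.00 = 9.9017.
W = Q_C/COP_R = 432/9.9017 = 43.63 kJ.

W_in ≈ 43.63 kJ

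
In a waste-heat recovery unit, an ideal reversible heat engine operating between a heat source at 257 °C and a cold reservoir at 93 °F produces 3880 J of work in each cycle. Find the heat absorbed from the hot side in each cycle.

Q_H ≈ 9220 J

T_H = 257 °C → 257 + 273.15 = 530.15 K.
T_C = 93 °F → (93 − 32) × 5/9 = 33.89 °C = 307.04 K.
For a reversible engine, η = 1 − T_C/T_H = 1 − 307.04/530.15 = 0.4208.
Q_H = W/η = 3880/0.4208 = 9220 J.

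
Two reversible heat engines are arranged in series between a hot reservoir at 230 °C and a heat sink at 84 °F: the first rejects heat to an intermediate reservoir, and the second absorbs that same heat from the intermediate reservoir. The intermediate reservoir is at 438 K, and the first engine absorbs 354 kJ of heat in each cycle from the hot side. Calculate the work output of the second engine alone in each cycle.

W₂ ≈ 95.7 kJ

T_H = 230 °C → 230 + 273.15 = 503.15 K.
T_C = 84 °F → (84 − 32) × 5/9 = 28.89 °C = 302.04 K.
Heat entering the second stage: Q_m = Q_H·(T_m/T_H) = 354 × 438.00/503.15 = 308 kJ.
Second-stage efficiency η₂ = 1 − T_C/T_m = 1 − 302.04/438.00 = 0.3104, so W₂ = η₂·Q_m = 95.7 kJ.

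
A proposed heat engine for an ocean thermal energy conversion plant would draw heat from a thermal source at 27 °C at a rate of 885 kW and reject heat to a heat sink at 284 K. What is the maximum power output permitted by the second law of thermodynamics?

T_H = 27 °C → 27 + 273.15 = 300.15 K.
The upper bound on efficiency is η_max = 1 − T_C/T_H = 1 − 284.00/300.15 = 0.0538.
W_max = η_max · Q_H = 0.0538 × 885 = 47.62 kW.

Ẇ_max ≈ 47.62 kW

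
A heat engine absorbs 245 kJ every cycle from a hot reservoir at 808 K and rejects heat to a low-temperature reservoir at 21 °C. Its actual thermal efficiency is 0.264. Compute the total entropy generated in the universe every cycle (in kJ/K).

T_C = 21 °C → 21 + 273.15 = 294.15 K.
W = η·Q_H = 0.264 × 245 = 64.68 kJ, so Q_C = Q_H − W = 180.3 kJ.
Entropy balance on the reservoirs: −Q_H/T_H = -0.3032 kJ/K, +Q_C/T_C = 0.6130 kJ/K.
ΔS_univ = −Q_H/T_H + Q_C/T_C = 0.310 kJ/K (> 0, since η = 0.264 < η_Carnot = 0.636).

ΔS_univ ≈ 0.310 kJ/K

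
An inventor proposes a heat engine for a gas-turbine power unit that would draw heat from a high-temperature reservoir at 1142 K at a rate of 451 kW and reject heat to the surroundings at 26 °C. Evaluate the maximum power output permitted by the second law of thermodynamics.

T_C = 26 °C → 26 + 273.15 = 299.15 K.
No engine can exceed the Carnot limit: η_max = 1 − T_C/T_H = 1 − 299.15/1142.00 = 0.7380.
W_max = η_max · Q_H = 0.7380 × 451 = 332.9 kW.

Ẇ_max ≈ 332.9 kW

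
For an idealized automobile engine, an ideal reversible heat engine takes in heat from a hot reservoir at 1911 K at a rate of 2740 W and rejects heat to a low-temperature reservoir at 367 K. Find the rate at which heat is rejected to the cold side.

Q̇_C ≈ 526.2 W

For a reversible engine, η = 1 − T_C/T_H = 1 − 367.00/1911.00 = 0.8080.
For a reversible cycle Q_C/Q_H = T_C/T_H, so Q_C = 2740 × 367.00/1911.00 = 526.2 W.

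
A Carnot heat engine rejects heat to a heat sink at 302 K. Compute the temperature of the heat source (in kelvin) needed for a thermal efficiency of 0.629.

From η = 1 − T_C/T_H, solving for T_H gives T_H = T_C/(1 − η) = 302.00/(1 − 0.629) = 814 K.

T_H ≈ 814 K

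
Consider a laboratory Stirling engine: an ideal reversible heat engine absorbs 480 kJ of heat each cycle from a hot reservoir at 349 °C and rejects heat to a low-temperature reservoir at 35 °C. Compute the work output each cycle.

T_H = 349 °C → 349 + 273.15 = 622.15 K.
T_C = 35 °C → 35 + 273.15 = 308.15 K.
Since the cycle is reversible, η = 1 − T_C/T_H = 1 − 308.15/622.15 = 0.5047.
W = η·Q_H = 0.5047 × 480 = 242 kJ.

W ≈ 242 kJ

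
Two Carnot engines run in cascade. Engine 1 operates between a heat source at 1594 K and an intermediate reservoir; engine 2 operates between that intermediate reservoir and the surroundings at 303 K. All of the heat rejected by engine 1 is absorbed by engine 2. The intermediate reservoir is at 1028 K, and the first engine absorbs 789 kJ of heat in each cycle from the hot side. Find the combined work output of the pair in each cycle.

Two reversible stages in series are equivalent to a single Carnot engine between T_H and T_C, so η_total = 1 − T_C/T_H = 1 − 303.00/1594.00 = 0.8099.
W_total = η_total · Q_H = 0.8099 × 789 = 639 kJ.

W_total ≈ 639 kJ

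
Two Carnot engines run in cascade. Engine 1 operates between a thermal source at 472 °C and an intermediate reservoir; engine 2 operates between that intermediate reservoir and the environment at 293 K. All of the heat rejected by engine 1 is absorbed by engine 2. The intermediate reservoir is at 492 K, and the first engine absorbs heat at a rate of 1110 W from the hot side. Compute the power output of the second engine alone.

Ẇ₂ ≈ 296 W

T_H = 472 °C → 472 + 273.15 = 745.15 K.
Heat entering the second stage: Q_m = Q_H·(T_m/T_H) = 1110 × 492.00/745.15 = 733 W.
Second-stage efficiency η₂ = 1 − T_C/T_m = 1 − 293.00/492.00 = 0.4045, so W₂ = η₂·Q_m = 296 W.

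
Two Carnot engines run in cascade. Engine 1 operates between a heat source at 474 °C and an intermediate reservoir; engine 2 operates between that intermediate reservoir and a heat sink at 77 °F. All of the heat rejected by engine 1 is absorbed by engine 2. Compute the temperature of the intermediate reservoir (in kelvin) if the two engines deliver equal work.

T_m ≈ 523 K

T_H = 474 °C → 474 + 273.15 = 747.15 K.
T_C = 77 °F → (77 − 32) × 5/9 = 25.00 °C = 298.15 K.
For reversible stages Q_m = Q_H·(T_m/T_H). Setting W₁ = Q_H(1 − T_m/T_H) equal to W₂ = Q_m(1 − T_C/T_m) = Q_H·(T_m − T_C)/T_H gives T_H − T_m = T_m − T_C, so T_m = (T_H + T_C)/2 = (747.15 + 298.15)/2 = 523 K.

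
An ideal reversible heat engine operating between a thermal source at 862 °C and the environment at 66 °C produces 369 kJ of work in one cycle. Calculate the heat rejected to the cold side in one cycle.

Q_C ≈ 157 kJ

T_H = 862 °C → 862 + 273.15 = 1135.15 K.
T_C = 66 °C → 66 + 273.15 = 339.15 K.
The Carnot efficiency is η = 1 − T_C/T_H = 1 − 339.15/1135.15 = 0.7012.
Since Q_C/Q_H = T_C/T_H and Q_H = W/η, Q_C = W·T_C/(T_H − T_C) = 369 × 339.15/796.00 = 157 kJ.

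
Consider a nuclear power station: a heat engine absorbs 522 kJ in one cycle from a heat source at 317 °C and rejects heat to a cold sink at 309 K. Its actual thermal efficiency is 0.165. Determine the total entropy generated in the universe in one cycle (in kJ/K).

T_H = 317 °C → 317 + 273.15 = 590.15 K.
W = η·Q_H = 0.165 × 522 = 86.13 kJ, so Q_C = Q_H − W = 435.9 kJ.
Reservoir entropy changes: ΔS_H = −Q_H/T_H = −522/590.15 = -0.8845 kJ/K and ΔS_C = +Q_C/T_C = 435.9/309.00 = 1.411 kJ/K.
ΔS_univ = −Q_H/T_H + Q_C/T_C = 0.526 kJ/K (> 0, since η = 0.165 < η_Carnot = 0.476).

ΔS_univ ≈ 0.526 kJ/K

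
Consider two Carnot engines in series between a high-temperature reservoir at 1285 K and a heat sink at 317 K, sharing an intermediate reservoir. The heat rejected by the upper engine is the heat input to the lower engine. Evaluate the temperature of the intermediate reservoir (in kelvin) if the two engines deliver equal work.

For reversible stages Q_m = Q_H·(T_m/T_H). Setting W₁ = Q_H(1 − T_m/T_H) equal to W₂ = Q_m(1 − T_C/T_m) = Q_H·(T_m − T_C)/T_H gives T_H − T_m = T_m − T_C, so T_m = (T_H + T_C)/2 = (1285.00 + 317.00)/2 = 801.0 K.

T_m ≈ 801.0 K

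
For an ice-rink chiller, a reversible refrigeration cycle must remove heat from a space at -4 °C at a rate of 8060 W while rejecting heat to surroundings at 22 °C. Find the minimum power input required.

T_H = 22 °C → 22 + 273.15 = 295.15 K.
T_C = -4 °C → -4 + 273.15 = 269.15 K.
The reversible coefficient of performance is COP_R = T_C/(T_H − T_C) = 269.15/26.00 = 10.3519.
W = Q_C/COP_R = 8060/10.3519 = 778.6 W.

Ẇ_in ≈ 778.6 W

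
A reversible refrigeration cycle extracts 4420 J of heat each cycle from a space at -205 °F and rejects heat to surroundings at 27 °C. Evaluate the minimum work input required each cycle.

W_in ≈ 4960 J

T_H = 27 °C → 27 + 273.15 = 300.15 K.
T_C = -205 °F → (-205 − 32) × 5/9 = -131.67 °C = 141.48 K.
The reversible coefficient of performance is COP_R = T_C/(T_H − T_C) = 141.48/158.67 = 0.8917.
W = Q_C/COP_R = 4420/0.8917 = 4960 J.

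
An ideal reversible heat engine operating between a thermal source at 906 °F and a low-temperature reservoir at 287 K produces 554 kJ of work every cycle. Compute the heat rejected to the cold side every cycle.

T_H = 906 °F → (906 − 32) × 5/9 = 485.56 °C = 758.71 K.
For a reversible engine, η = 1 − T_C/T_H = 1 − 287.00/758.71 = 0.6217.
Since Q_C/Q_H = T_C/T_H and Q_H = W/η, Q_C = W·T_C/(T_H − T_C) = 554 × 287.00/471.71 = 337 kJ.

Q_C ≈ 337 kJ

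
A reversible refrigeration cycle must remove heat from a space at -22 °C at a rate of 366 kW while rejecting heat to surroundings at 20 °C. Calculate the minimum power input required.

Ẇ_in ≈ 61.21 kW

T_H = 20 °C → 20 + 273.15 = 293.15 K.
T_C = -22 °C → -22 + 273.15 = 251.15 K.
COP_R = T_C/(T_H − T_C) = 251.15/42.00 = 5.9798.
W = Q_C/COP_R = 366/5.9798 = 61.21 kW.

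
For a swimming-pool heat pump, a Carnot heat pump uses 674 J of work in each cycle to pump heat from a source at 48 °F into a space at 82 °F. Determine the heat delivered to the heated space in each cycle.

Q_H ≈ 10740 J

T_H = 82 °F → (82 − 32) × 5/9 = 27.78 °C = 300.93 K.
T_C = 48 °F → (48 − 32) × 5/9 = 8.89 °C = 282.04 K.
COP_HP = T_H/(T_H − T_C) = 300.93/18.89 = 15.9315.
Q_H = COP_HP · W = 15.9315 × 674 = 10740 J.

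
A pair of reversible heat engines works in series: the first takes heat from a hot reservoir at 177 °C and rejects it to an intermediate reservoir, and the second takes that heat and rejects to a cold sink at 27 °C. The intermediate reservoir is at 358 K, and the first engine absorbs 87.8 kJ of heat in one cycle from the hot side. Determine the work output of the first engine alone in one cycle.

T_H = 177 °C → 177 + 273.15 = 450.15 K.
T_C = 27 °C → 27 + 273.15 = 300.15 K.
First-stage efficiency η₁ = 1 − T_m/T_H = 1 − 358.00/450.15 = 0.2047.
W₁ = η₁·Q_H = 0.2047 × 87.8 = 18.0 kJ.

W₁ ≈ 18.0 kJ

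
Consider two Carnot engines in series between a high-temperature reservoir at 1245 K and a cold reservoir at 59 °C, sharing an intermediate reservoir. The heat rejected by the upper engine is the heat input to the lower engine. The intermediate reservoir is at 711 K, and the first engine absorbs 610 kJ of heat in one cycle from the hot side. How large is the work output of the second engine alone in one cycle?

W₂ ≈ 185.6 kJ

T_C = 59 °C → 59 + 273.15 = 332.15 K.
Heat entering the second stage: Q_m = Q_H·(T_m/T_H) = 610 × 711.00/1245.00 = 348.4 kJ.
Second-stage efficiency η₂ = 1 − T_C/T_m = 1 − 332.15/711.00 = 0.5328, so W₂ = η₂·Q_m = 185.6 kJ.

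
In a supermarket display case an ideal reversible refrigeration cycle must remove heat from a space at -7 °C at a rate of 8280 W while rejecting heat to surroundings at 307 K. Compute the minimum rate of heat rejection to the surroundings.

T_C = -7 °C → -7 + 273.15 = 266.15 K.
For a reversible cycle Q_H/Q_C = T_H/T_C, so Q_H = Q_C·T_H/T_C = 8280 × 307.00/266.15 = 9550 W.

Q̇_H ≈ 9550 W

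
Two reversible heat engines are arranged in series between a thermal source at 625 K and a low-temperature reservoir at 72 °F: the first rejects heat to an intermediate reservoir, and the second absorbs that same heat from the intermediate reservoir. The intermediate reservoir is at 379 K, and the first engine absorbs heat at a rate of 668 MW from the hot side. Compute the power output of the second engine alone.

Ẇ₂ ≈ 89.38 MW

T_C = 72 °F → (72 − 32) × 5/9 = 22.22 °C = 295.37 K.
Heat entering the second stage: Q_m = Q_H·(T_m/T_H) = 668 × 379.00/625.00 = 405.1 MW.
Second-stage efficiency η₂ = 1 − T_C/T_m = 1 − 295.37/379.00 = 0.2207, so W₂ = η₂·Q_m = 89.38 MW.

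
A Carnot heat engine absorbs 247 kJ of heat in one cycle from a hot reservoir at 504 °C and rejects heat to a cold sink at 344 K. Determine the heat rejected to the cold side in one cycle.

Q_C ≈ 109.3 kJ

T_H = 504 °C → 504 + 273.15 = 777.15 K.
Carnot efficiency: η = 1 − T_C/T_H = 1 − 344.00/777.15 = 0.5574.
For a reversible cycle Q_C/Q_H = T_C/T_H, so Q_C = 247 × 344.00/777.15 = 109.3 kJ.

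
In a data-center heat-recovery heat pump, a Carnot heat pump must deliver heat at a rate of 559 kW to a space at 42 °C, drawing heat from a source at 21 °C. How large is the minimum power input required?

Ẇ_in ≈ 37.2 kW

T_H = 42 °C → 42 + 273.15 = 315.15 K.
T_C = 21 °C → 21 + 273.15 = 294.15 K.
Reversible heating COP: COP_HP = T_H/(T_H − T_C) = 315.15/21.00 = 15.0071.
W = Q_H/COP_HP = 559/15.0071 = 37.2 kW.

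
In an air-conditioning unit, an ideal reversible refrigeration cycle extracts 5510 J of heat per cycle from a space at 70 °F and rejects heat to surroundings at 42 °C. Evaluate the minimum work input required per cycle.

W_in ≈ 391 J

T_H = 42 °C → 42 + 273.15 = 315.15 K.
T_C = 70 °F → (70 − 32) × 5/9 = 21.11 °C = 294.26 K.
The reversible coefficient of performance is COP_R = T_C/(T_H − T_C) = 294.26/20.89 = 14.0870.
W = Q_C/COP_R = 5510/14.0870 = 391 J.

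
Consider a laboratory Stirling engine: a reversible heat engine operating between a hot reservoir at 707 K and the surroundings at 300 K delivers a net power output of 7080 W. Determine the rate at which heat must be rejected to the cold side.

Q̇_C ≈ 5219 W

The Carnot efficiency is η = 1 − T_C/T_H = 1 − 300.00/707.00 = 0.5757.
Since Q_C/Q_H = T_C/T_H and Q_H = W/η, Q_C = W·T_C/(T_H − T_C) = 7080 × 300.00/407.00 = 5219 W.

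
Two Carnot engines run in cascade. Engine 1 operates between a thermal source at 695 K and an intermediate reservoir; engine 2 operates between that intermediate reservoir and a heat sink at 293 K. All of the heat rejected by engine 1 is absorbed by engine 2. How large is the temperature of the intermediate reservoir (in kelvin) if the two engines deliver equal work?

T_m ≈ 494.0 K

For reversible stages Q_m = Q_H·(T_m/T_H). Setting W₁ = Q_H(1 − T_m/T_H) equal to W₂ = Q_m(1 − T_C/T_m) = Q_H·(T_m − T_C)/T_H gives T_H − T_m = T_m − T_C, so T_m = (T_H + T_C)/2 = (695.00 + 293.00)/2 = 494.0 K.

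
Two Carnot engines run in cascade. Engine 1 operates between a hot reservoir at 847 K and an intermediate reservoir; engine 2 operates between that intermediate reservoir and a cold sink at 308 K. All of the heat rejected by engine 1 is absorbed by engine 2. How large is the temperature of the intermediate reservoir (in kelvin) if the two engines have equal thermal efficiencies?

T_m ≈ 510.8 K

Equal efficiencies require 1 − T_m/T_H = 1 − T_C/T_m, i.e. T_m/T_H = T_C/T_m, so T_m = √(T_H·T_C) = √(847.00 × 308.00) = 510.8 K.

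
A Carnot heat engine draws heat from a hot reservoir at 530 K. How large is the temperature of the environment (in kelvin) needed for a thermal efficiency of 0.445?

T_C ≈ 294 K

From η = 1 − T_C/T_H, T_C = T_H·(1 − η) = 530.00 × (1 − 0.445) = 294 K.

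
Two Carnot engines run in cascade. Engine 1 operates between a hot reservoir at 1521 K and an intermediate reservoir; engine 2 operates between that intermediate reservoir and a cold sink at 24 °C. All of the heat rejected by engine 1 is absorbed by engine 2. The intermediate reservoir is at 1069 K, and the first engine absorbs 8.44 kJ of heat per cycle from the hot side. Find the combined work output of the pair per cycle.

W_total ≈ 6.79 kJ

T_C = 24 °C → 24 + 273.15 = 297.15 K.
Two reversible stages in series are equivalent to a single Carnot engine between T_H and T_C, so η_total = 1 − T_C/T_H = 1 − 297.15/1521.00 = 0.8046.
W_total = η_total · Q_H = 0.8046 × 8.44 = 6.79 kJ.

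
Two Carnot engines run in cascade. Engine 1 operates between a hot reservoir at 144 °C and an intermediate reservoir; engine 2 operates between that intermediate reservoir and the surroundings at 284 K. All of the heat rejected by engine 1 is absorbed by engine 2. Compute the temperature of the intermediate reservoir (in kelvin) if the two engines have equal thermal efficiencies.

T_H = 144 °C → 144 + 273.15 = 417.15 K.
Equal efficiencies require 1 − T_m/T_H = 1 − T_C/T_m, i.e. T_m/T_H = T_C/T_m, so T_m = √(T_H·T_C) = √(417.15 × 284.00) = 344 K.

T_m ≈ 344 K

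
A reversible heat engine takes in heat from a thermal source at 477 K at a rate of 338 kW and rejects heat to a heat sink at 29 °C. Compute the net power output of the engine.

T_C = 29 °C → 29 + 273.15 = 302.15 K.
Since the cycle is reversible, η = 1 − T_C/T_H = 1 − 302.15/477.00 = 0.3666.
W = η·Q_H = 0.3666 × 338 = 124 kW.

Ẇ ≈ 124 kW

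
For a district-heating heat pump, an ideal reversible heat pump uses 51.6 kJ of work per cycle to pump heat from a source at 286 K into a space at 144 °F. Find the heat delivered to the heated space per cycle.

T_H = 144 °F → (144 − 32) × 5/9 = 62.22 °C = 335.37 K.
For a reversible heat pump, COP_HP = T_H/(T_H − T_C) = 335.37/49.37 = 6.7927.
Q_H = COP_HP · W = 6.7927 × 51.6 = 350.5 kJ.

Q_H ≈ 350.5 kJ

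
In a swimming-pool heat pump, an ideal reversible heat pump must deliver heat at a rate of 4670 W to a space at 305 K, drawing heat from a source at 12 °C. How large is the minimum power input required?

Ẇ_in ≈ 304 W

T_C = 12 °C → 12 + 273.15 = 285.15 K.
The Carnot heat-pump COP is COP_HP = T_H/(T_H − T_C) = 305.00/19.85 = 15.3652.
W = Q_H/COP_HP = 4670/15.3652 = 304 W.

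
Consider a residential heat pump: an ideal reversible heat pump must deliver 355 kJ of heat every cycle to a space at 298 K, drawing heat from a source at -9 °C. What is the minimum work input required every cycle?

W_in ≈ 40.3 kJ

T_C = -9 °C → -9 + 273.15 = 264.15 K.
For a reversible heat pump, COP_HP = T_H/(T_H − T_C) = 298.00/33.85 = 8.8035.
W = Q_H/COP_HP = 355/8.8035 = 40.3 kJ.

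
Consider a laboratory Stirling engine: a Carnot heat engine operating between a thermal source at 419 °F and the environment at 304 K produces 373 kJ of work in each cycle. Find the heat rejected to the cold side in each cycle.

Q_C ≈ 616 kJ

T_H = 419 °F → (419 − 32) × 5/9 = 215.00 °C = 488.15 K.
The Carnot efficiency is η = 1 − T_C/T_H = 1 − 304.00/488.15 = 0.3772.
Since Q_C/Q_H = T_C/T_H and Q_H = W/η, Q_C = W·T_C/(T_H − T_C) = 373 × 304.00/184.15 = 616 kJ.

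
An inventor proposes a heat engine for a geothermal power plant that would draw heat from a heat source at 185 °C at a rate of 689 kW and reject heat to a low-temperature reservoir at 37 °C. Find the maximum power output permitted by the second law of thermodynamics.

T_H = 185 °C → 185 + 273.15 = 458.15 K.
T_C = 37 °C → 37 + 273.15 = 310.15 K.
The second-law ceiling is the Carnot efficiency, η_max = 1 − T_C/T_H = 1 − 310.15/458.15 = 0.3230.
W_max = η_max · Q_H = 0.3230 × 689 = 223 kW.

Ẇ_max ≈ 223 kW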